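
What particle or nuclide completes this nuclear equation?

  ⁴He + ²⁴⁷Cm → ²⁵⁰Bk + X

proton

Conserve mass number: 4 + 247 = 250 + A, so A = 1.
Conserve atomic number: 2 + 96 = 97 + Z, so Z = 1.
A = 1 and Z = 1 is ¹H — a proton.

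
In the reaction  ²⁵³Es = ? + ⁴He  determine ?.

Conserve mass number: 253 = A + 4, so A = 249.
Conserve atomic number: 99 = Z + 2, so Z = 97.
Z = 97 is berkelium, so the species is ²⁴⁹Bk.

Bk-249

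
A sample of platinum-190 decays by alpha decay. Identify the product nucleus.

Alpha decay: mass number changes by -4, atomic number by -2.
A: 190 − 4 = 186; Z: 78 − 2 = 76.
Z = 76 is osmium, so the daughter is osmium-186.

Os-186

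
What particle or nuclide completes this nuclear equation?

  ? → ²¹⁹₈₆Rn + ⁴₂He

Ra-223

Conserve mass number: A = 219 + 4, so A = 223.
Conserve atomic number: Z = 86 + 2, so Z = 88.
Z = 88 is radium, so the species is ²²³₈₈Ra.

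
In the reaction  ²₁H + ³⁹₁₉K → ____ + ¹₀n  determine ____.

Ca-40

Conserve mass number: 2 + 39 = A + 1, so A = 40.
Conserve atomic number: 1 + 19 = Z + 0, so Z = 20.
Z = 20 is calcium, so the species is ⁴⁰₂₀Ca.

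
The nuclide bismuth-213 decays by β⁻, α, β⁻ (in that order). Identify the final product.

Start: (A, Z) = (213, 83).
After β⁻: (213, 84).
After α: (209, 82).
After β⁻: (209, 83).
Z = 83 is bismuth.

Bi-209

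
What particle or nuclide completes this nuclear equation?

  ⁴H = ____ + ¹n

Conserve mass number: 4 = A + 1, so A = 3.
Conserve atomic number: 1 = Z + 0, so Z = 1.
A = 3 and Z = 1 is ³H — a triton.

H-3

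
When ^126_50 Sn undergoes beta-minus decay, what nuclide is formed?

Beta-minus decay: mass number changes by +0, atomic number by +1.
A: 126 = 126; Z: 50 + 1 = 51.
Z = 51 is antimony, so the daughter is ^126_51 Sb.

Sb-126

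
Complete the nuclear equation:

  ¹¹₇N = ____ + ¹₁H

C-10

Conserve mass number: 11 = A + 1, so A = 10.
Conserve atomic number: 7 = Z + 1, so Z = 6.
Z = 6 is carbon, so the species is ¹⁰₆C.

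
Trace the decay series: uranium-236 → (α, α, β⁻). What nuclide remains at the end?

Ac-228

Start: (A, Z) = (236, 92).
After α: (232, 90).
After α: (228, 88).
After β⁻: (228, 89).
Z = 89 is actinium.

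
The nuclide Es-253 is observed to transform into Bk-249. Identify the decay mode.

ΔA = 249 − 253 = -4; ΔZ = 97 − 99 = -2.
A drops by 4 and Z drops by 2 — the signature of alpha emission.

alpha decay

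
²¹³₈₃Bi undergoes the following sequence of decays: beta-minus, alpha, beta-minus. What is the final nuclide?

Bi-209

Start: (A, Z) = (213, 83).
After β⁻: (213, 84).
After α: (209, 82).
After β⁻: (209, 83).
Z = 83 is bismuth.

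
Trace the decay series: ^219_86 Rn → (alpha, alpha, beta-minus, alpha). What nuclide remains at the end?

Tl-207

Start: (A, Z) = (219, 86).
After α: (215, 84).
After α: (211, 82).
After β⁻: (211, 83).
After α: (207, 81).
Z = 81 is thallium.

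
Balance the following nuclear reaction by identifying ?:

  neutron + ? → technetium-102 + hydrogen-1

Ru-102

Conserve mass number: 1 + A = 102 + 1, so A = 102.
Conserve atomic number: 0 + Z = 43 + 1, so Z = 44.
Z = 44 is ruthenium, so the species is ruthenium-102.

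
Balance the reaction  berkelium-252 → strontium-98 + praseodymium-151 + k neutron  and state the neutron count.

3

Conserve mass number: 252 = 98 + 151 + k, so k = 252 − 249 = 3.
Check atomic number: 97 = 38 + 59 + 0 = 97. ✓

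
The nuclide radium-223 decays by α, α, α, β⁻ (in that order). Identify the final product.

Bi-211

Start: (A, Z) = (223, 88).
After α: (219, 86).
After α: (215, 84).
After α: (211, 82).
After β⁻: (211, 83).
Z = 83 is bismuth.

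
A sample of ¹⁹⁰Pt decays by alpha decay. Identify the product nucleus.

Os-186

Alpha decay: mass number changes by -4, atomic number by -2.
A: 190 − 4 = 186; Z: 78 − 2 = 76.
Z = 76 is osmium, so the daughter is ¹⁸⁶Os.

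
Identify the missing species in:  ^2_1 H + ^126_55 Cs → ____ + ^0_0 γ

Conserve mass number: 2 + 126 = A + 0, so A = 128.
Conserve atomic number: 1 + 55 = Z + 0, so Z = 56.
Z = 56 is barium, so the species is ^128_56 Ba.

Ba-128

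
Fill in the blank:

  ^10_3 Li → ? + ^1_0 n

Conserve mass number: 10 = A + 1, so A = 9.
Conserve atomic number: 3 = Z + 0, so Z = 3.
Z = 3 is lithium, so the species is ^9_3 Li.

Li-9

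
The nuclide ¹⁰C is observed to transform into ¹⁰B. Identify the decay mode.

ΔA = 10 − 10 = 0; ΔZ = 5 − 6 = -1.
A is unchanged and Z drops by 1 — a proton has become a neutron (β⁺ emission or electron capture).

beta-plus decay or electron capture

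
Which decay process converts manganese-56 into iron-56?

ΔA = 56 − 56 = 0; ΔZ = 26 − 25 = +1.
A is unchanged and Z rises by 1 — a neutron has become a proton (β⁻ decay).

beta-minus decay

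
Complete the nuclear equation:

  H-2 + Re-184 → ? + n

Conserve mass number: 2 + 184 = A + 1, so A = 185.
Conserve atomic number: 1 + 75 = Z + 0, so Z = 76.
Z = 76 is osmium, so the species is Os-185.

Os-185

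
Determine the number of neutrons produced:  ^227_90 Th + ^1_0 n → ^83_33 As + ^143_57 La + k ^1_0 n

Conserve mass number: 228 = 83 + 143 + k, so k = 228 − 226 = 2.
Check atomic number: 90 = 33 + 57 + 0 = 90. ✓

2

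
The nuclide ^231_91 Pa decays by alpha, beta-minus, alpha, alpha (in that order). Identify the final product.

Start: (A, Z) = (231, 91).
After α: (227, 89).
After β⁻: (227, 90).
After α: (223, 88).
After α: (219, 86).
Z = 86 is radon.

Rn-219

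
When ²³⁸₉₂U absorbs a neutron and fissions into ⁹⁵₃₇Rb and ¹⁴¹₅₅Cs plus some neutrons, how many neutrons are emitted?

Conserve mass number: 239 = 95 + 141 + k, so k = 239 − 236 = 3.
Check atomic number: 92 = 37 + 55 + 0 = 92. ✓

3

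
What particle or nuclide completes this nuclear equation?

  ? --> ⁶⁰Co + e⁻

Fe-60

Conserve mass number: A = 60 + 0, so A = 60.
Conserve atomic number: Z = 27 − 1, so Z = 26.
Z = 26 is iron, so the species is ⁶⁰Fe.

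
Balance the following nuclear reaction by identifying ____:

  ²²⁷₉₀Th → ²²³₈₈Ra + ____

alpha particle

Conserve mass number: 227 = 223 + A, so A = 4.
Conserve atomic number: 90 = 88 + Z, so Z = 2.
A = 4 and Z = 2 is ⁴₂He — an alpha particle.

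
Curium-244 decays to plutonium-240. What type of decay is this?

alpha decay

ΔA = 240 − 244 = -4; ΔZ = 94 − 96 = -2.
A drops by 4 and Z drops by 2 — the signature of alpha emission.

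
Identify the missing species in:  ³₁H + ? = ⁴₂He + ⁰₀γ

Conserve mass number: 3 + A = 4 + 0, so A = 1.
Conserve atomic number: 1 + Z = 2 + 0, so Z = 1.
A = 1 and Z = 1 is ¹₁H — a proton.

proton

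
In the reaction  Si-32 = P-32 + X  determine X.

beta-minus particle

Conserve mass number: 32 = 32 + A, so A = 0.
Conserve atomic number: 14 = 15 + Z, so Z = -1.
A = 0 and Z = -1 is e⁻ — a beta-minus particle.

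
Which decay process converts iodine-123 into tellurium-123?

beta-plus decay or electron capture

ΔA = 123 − 123 = 0; ΔZ = 52 − 53 = -1.
A is unchanged and Z drops by 1 — a proton has become a neutron (β⁺ emission or electron capture).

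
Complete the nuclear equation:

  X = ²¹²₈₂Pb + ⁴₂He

Po-216

Conserve mass number: A = 212 + 4, so A = 216.
Conserve atomic number: Z = 82 + 2, so Z = 84.
Z = 84 is polonium, so the species is ²¹⁶₈₄Po.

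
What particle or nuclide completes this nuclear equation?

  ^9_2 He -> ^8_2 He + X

Conserve mass number: 9 = 8 + A, so A = 1.
Conserve atomic number: 2 = 2 + Z, so Z = 0.
A = 1 and Z = 0 is ^1_0 n — a neutron.

neutron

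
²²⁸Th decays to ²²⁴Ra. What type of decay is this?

ΔA = 224 − 228 = -4; ΔZ = 88 − 90 = -2.
A drops by 4 and Z drops by 2 — the signature of alpha emission.

alpha decay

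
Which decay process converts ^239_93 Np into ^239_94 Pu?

beta-minus decay

ΔA = 239 − 239 = 0; ΔZ = 94 − 93 = +1.
A is unchanged and Z rises by 1 — a neutron has become a proton (β⁻ decay).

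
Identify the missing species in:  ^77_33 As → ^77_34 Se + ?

Conserve mass number: 77 = 77 + A, so A = 0.
Conserve atomic number: 33 = 34 + Z, so Z = -1.
A = 0 and Z = -1 is ^0_-1 e — a beta-minus particle.

beta-minus particle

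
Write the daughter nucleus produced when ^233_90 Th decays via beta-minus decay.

Beta-minus decay: mass number changes by +0, atomic number by +1.
A: 233 = 233; Z: 90 + 1 = 91.
Z = 91 is protactinium, so the daughter is ^233_91 Pa.

Pa-233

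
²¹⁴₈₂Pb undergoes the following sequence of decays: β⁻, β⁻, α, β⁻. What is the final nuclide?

Start: (A, Z) = (214, 82).
After β⁻: (214, 83).
After β⁻: (214, 84).
After α: (210, 82).
After β⁻: (210, 83).
Z = 83 is bismuth.

Bi-210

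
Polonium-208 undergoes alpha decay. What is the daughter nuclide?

Alpha decay: mass number changes by -4, atomic number by -2.
A: 208 − 4 = 204; Z: 84 − 2 = 82.
Z = 82 is lead, so the daughter is lead-204.

Pb-204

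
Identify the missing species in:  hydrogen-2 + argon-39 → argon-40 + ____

Conserve mass number: 2 + 39 = 40 + A, so A = 1.
Conserve atomic number: 1 + 18 = 18 + Z, so Z = 1.
A = 1 and Z = 1 is hydrogen-1 — a proton.

proton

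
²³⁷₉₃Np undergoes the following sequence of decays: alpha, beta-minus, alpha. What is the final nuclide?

Th-229

Start: (A, Z) = (237, 93).
After α: (233, 91).
After β⁻: (233, 92).
After α: (229, 90).
Z = 90 is thorium.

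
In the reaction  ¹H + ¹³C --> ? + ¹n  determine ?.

Conserve mass number: 1 + 13 = A + 1, so A = 13.
Conserve atomic number: 1 + 6 = Z + 0, so Z = 7.
Z = 7 is nitrogen, so the species is ¹³N.

N-13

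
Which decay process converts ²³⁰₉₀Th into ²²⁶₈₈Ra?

alpha decay

ΔA = 226 − 230 = -4; ΔZ = 88 − 90 = -2.
A drops by 4 and Z drops by 2 — the signature of alpha emission.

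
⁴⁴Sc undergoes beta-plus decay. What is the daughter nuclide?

Ca-44

Beta-plus decay: mass number changes by +0, atomic number by -1.
A: 44 = 44; Z: 21 − 1 = 20.
Z = 20 is calcium, so the daughter is ⁴⁴Ca.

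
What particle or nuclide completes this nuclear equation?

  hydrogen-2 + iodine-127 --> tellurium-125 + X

Conserve mass number: 2 + 127 = 125 + A, so A = 4.
Conserve atomic number: 1 + 53 = 52 + Z, so Z = 2.
A = 4 and Z = 2 is helium-4 — an alpha particle.

alpha particle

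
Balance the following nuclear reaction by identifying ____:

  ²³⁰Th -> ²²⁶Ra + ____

alpha particle

Conserve mass number: 230 = 226 + A, so A = 4.
Conserve atomic number: 90 = 88 + Z, so Z = 2.
A = 4 and Z = 2 is ⁴He — an alpha particle.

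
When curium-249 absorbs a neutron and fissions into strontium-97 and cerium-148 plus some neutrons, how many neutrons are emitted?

Conserve mass number: 250 = 97 + 148 + k, so k = 250 − 245 = 5.
Check atomic number: 96 = 38 + 58 + 0 = 96. ✓

5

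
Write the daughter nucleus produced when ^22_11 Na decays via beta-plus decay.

Ne-22

Beta-plus decay: mass number changes by +0, atomic number by -1.
A: 22 = 22; Z: 11 − 1 = 10.
Z = 10 is neon, so the daughter is ^22_10 Ne.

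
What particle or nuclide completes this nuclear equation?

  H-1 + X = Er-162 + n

Ho-162

Conserve mass number: 1 + A = 162 + 1, so A = 162.
Conserve atomic number: 1 + Z = 68 + 0, so Z = 67.
Z = 67 is holmium, so the species is Ho-162.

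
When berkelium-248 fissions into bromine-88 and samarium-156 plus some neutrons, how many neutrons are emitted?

Conserve mass number: 248 = 88 + 156 + k, so k = 248 − 244 = 4.
Check atomic number: 97 = 35 + 62 + 0 = 97. ✓

4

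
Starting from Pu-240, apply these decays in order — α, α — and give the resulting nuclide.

Th-232

Start: (A, Z) = (240, 94).
After α: (236, 92).
After α: (232, 90).
Z = 90 is thorium.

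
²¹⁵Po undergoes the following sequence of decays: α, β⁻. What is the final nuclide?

Bi-211

Start: (A, Z) = (215, 84).
After α: (211, 82).
After β⁻: (211, 83).
Z = 83 is bismuth.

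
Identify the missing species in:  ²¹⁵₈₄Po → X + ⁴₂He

Conserve mass number: 215 = A + 4, so A = 211.
Conserve atomic number: 84 = Z + 2, so Z = 82.
Z = 82 is lead, so the species is ²¹¹₈₂Pb.

Pb-211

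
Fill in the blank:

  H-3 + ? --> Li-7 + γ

alpha particle

Conserve mass number: 3 + A = 7 + 0, so A = 4.
Conserve atomic number: 1 + Z = 3 + 0, so Z = 2.
A = 4 and Z = 2 is He-4 — an alpha particle.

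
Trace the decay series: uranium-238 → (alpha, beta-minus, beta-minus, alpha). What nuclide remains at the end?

Th-230

Start: (A, Z) = (238, 92).
After α: (234, 90).
After β⁻: (234, 91).
After β⁻: (234, 92).
After α: (230, 90).
Z = 90 is thorium.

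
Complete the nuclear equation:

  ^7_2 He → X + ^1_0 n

He-6

Conserve mass number: 7 = A + 1, so A = 6.
Conserve atomic number: 2 = Z + 0, so Z = 2.
Z = 2 is helium, so the species is ^6_2 He.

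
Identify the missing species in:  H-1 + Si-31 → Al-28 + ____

alpha particle

Conserve mass number: 1 + 31 = 28 + A, so A = 4.
Conserve atomic number: 1 + 14 = 13 + Z, so Z = 2.
A = 4 and Z = 2 is He-4 — an alpha particle.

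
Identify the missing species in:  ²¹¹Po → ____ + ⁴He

Pb-207

Conserve mass number: 211 = A + 4, so A = 207.
Conserve atomic number: 84 = Z + 2, so Z = 82.
Z = 82 is lead, so the species is ²⁰⁷Pb.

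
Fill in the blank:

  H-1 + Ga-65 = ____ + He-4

Conserve mass number: 1 + 65 = A + 4, so A = 62.
Conserve atomic number: 1 + 31 = Z + 2, so Z = 30.
Z = 30 is zinc, so the species is Zn-62.

Zn-62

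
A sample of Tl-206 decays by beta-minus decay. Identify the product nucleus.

Beta-minus decay: mass number changes by +0, atomic number by +1.
A: 206 = 206; Z: 81 + 1 = 82.
Z = 82 is lead, so the daughter is Pb-206.

Pb-206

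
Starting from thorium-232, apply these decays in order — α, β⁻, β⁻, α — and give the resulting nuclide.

Ra-224

Start: (A, Z) = (232, 90).
After α: (228, 88).
After β⁻: (228, 89).
After β⁻: (228, 90).
After α: (224, 88).
Z = 88 is radium.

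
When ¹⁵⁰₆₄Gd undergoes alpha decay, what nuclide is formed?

Alpha decay: mass number changes by -4, atomic number by -2.
A: 150 − 4 = 146; Z: 64 − 2 = 62.
Z = 62 is samarium, so the daughter is ¹⁴⁶₆₂Sm.

Sm-146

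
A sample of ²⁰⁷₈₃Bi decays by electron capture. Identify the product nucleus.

Electron capture: mass number changes by +0, atomic number by -1.
A: 207 = 207; Z: 83 − 1 = 82.
Z = 82 is lead, so the daughter is ²⁰⁷₈₂Pb.

Pb-207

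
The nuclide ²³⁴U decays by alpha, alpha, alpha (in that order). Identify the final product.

Start: (A, Z) = (234, 92).
After α: (230, 90).
After α: (226, 88).
After α: (222, 86).
Z = 86 is radon.

Rn-222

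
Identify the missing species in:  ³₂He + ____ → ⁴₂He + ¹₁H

deuteron

Conserve mass number: 3 + A = 4 + 1, so A = 2.
Conserve atomic number: 2 + Z = 2 + 1, so Z = 1.
A = 2 and Z = 1 is ²₁H — a deuteron.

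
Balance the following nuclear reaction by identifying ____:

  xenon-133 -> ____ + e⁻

Cs-133

Conserve mass number: 133 = A + 0, so A = 133.
Conserve atomic number: 54 = Z − 1, so Z = 55.
Z = 55 is caesium, so the species is caesium-133.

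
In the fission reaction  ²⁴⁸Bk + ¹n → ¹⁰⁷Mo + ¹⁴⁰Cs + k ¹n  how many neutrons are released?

2

Conserve mass number: 249 = 107 + 140 + k, so k = 249 − 247 = 2.
Check atomic number: 97 = 42 + 55 + 0 = 97. ✓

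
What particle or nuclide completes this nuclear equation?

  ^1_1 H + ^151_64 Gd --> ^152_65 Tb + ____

gamma ray

Conserve mass number: 1 + 151 = 152 + A, so A = 0.
Conserve atomic number: 1 + 64 = 65 + Z, so Z = 0.
A = 0 and Z = 0 is ^0_0 γ — a gamma ray.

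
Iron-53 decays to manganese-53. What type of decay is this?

ΔA = 53 − 53 = 0; ΔZ = 25 − 26 = -1.
A is unchanged and Z drops by 1 — a proton has become a neutron (β⁺ emission or electron capture).

beta-plus decay or electron capture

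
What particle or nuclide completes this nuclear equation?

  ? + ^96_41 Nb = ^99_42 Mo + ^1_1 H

Conserve mass number: A + 96 = 99 + 1, so A = 4.
Conserve atomic number: Z + 41 = 42 + 1, so Z = 2.
A = 4 and Z = 2 is ^4_2 He — an alpha particle.

alpha particle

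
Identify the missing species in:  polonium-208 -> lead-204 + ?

Conserve mass number: 208 = 204 + A, so A = 4.
Conserve atomic number: 84 = 82 + Z, so Z = 2.
A = 4 and Z = 2 is helium-4 — an alpha particle.

alpha particle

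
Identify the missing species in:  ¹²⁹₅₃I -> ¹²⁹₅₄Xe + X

beta-minus particle

Conserve mass number: 129 = 129 + A, so A = 0.
Conserve atomic number: 53 = 54 + Z, so Z = -1.
A = 0 and Z = -1 is ⁰₋₁e — a beta-minus particle.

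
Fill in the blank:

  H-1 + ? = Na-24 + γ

Ne-23

Conserve mass number: 1 + A = 24 + 0, so A = 23.
Conserve atomic number: 1 + Z = 11 + 0, so Z = 10.
Z = 10 is neon, so the species is Ne-23.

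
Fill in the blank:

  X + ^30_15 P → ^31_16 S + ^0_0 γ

Conserve mass number: A + 30 = 31 + 0, so A = 1.
Conserve atomic number: Z + 15 = 16 + 0, so Z = 1.
A = 1 and Z = 1 is ^1_1 H — a proton.

proton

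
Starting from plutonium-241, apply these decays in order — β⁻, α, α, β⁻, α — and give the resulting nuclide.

Start: (A, Z) = (241, 94).
After β⁻: (241, 95).
After α: (237, 93).
After α: (233, 91).
After β⁻: (233, 92).
After α: (229, 90).
Z = 90 is thorium.

Th-229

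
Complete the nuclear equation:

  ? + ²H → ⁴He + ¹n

Conserve mass number: A + 2 = 4 + 1, so A = 3.
Conserve atomic number: Z + 1 = 2 + 0, so Z = 1.
A = 3 and Z = 1 is ³H — a triton.

triton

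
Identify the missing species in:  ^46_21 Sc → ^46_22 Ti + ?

Conserve mass number: 46 = 46 + A, so A = 0.
Conserve atomic number: 21 = 22 + Z, so Z = -1.
A = 0 and Z = -1 is ^0_-1 e — a beta-minus particle.

beta-minus particle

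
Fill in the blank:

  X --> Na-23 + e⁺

Mg-23

Conserve mass number: A = 23 + 0, so A = 23.
Conserve atomic number: Z = 11 + 1, so Z = 12.
Z = 12 is magnesium, so the species is Mg-23.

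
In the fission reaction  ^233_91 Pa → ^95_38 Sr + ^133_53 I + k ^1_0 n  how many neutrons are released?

Conserve mass number: 233 = 95 + 133 + k, so k = 233 − 228 = 5.
Check atomic number: 91 = 38 + 53 + 0 = 91. ✓

5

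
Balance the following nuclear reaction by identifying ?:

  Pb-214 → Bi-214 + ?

Conserve mass number: 214 = 214 + A, so A = 0.
Conserve atomic number: 82 = 83 + Z, so Z = -1.
A = 0 and Z = -1 is e⁻ — a beta-minus particle.

beta-minus particle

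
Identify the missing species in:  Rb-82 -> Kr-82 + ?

Conserve mass number: 82 = 82 + A, so A = 0.
Conserve atomic number: 37 = 36 + Z, so Z = 1.
A = 0 and Z = 1 is e⁺ — a positron.

positron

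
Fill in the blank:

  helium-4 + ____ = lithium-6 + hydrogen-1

Conserve mass number: 4 + A = 6 + 1, so A = 3.
Conserve atomic number: 2 + Z = 3 + 1, so Z = 2.
Z = 2 is helium, so the species is helium-3.

He-3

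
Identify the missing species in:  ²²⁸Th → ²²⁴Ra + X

alpha particle

Conserve mass number: 228 = 224 + A, so A = 4.
Conserve atomic number: 90 = 88 + Z, so Z = 2.
A = 4 and Z = 2 is ⁴He — an alpha particle.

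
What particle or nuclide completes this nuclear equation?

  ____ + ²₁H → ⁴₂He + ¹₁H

Conserve mass number: A + 2 = 4 + 1, so A = 3.
Conserve atomic number: Z + 1 = 2 + 1, so Z = 2.
Z = 2 is helium, so the species is ³₂He.

He-3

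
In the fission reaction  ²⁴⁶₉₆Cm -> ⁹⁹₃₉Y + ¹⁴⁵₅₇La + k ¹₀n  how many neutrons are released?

Conserve mass number: 246 = 99 + 145 + k, so k = 246 − 244 = 2.
Check atomic number: 96 = 39 + 57 + 0 = 96. ✓

2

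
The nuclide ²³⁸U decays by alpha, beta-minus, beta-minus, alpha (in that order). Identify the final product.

Th-230

Start: (A, Z) = (238, 92).
After α: (234, 90).
After β⁻: (234, 91).
After β⁻: (234, 92).
After α: (230, 90).
Z = 90 is thorium.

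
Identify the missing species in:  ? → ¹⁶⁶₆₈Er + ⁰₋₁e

Ho-166

Conserve mass number: A = 166 + 0, so A = 166.
Conserve atomic number: Z = 68 − 1, so Z = 67.
Z = 67 is holmium, so the species is ¹⁶⁶₆₇Ho.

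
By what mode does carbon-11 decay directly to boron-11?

beta-plus decay or electron capture

ΔA = 11 − 11 = 0; ΔZ = 5 − 6 = -1.
A is unchanged and Z drops by 1 — a proton has become a neutron (β⁺ emission or electron capture).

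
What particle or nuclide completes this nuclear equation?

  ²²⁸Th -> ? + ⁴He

Ra-224

Conserve mass number: 228 = A + 4, so A = 224.
Conserve atomic number: 90 = Z + 2, so Z = 88.
Z = 88 is radium, so the species is ²²⁴Ra.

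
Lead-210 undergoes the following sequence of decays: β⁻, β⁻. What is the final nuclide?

Po-210

Start: (A, Z) = (210, 82).
After β⁻: (210, 83).
After β⁻: (210, 84).
Z = 84 is polonium.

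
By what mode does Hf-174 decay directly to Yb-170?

ΔA = 170 − 174 = -4; ΔZ = 70 − 72 = -2.
A drops by 4 and Z drops by 2 — the signature of alpha emission.

alpha decay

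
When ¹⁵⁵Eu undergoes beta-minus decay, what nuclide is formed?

Gd-155

Beta-minus decay: mass number changes by +0, atomic number by +1.
A: 155 = 155; Z: 63 + 1 = 64.
Z = 64 is gadolinium, so the daughter is ¹⁵⁵Gd.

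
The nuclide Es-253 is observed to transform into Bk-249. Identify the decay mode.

alpha decay

ΔA = 249 − 253 = -4; ΔZ = 97 − 99 = -2.
A drops by 4 and Z drops by 2 — the signature of alpha emission.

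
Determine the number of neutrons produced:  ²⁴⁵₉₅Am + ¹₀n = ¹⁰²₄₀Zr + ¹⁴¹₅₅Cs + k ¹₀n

Conserve mass number: 246 = 102 + 141 + k, so k = 246 − 243 = 3.
Check atomic number: 95 = 40 + 55 + 0 = 95. ✓

3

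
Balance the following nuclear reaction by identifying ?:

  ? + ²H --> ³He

Conserve mass number: A + 2 = 3, so A = 1.
Conserve atomic number: Z + 1 = 2, so Z = 1.
A = 1 and Z = 1 is ¹H — a proton.

proton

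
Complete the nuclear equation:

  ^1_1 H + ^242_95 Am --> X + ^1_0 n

Cm-242

Conserve mass number: 1 + 242 = A + 1, so A = 242.
Conserve atomic number: 1 + 95 = Z + 0, so Z = 96.
Z = 96 is curium, so the species is ^242_96 Cm.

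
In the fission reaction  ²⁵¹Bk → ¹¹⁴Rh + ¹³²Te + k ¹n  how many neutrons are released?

5

Conserve mass number: 251 = 114 + 132 + k, so k = 251 − 246 = 5.
Check atomic number: 97 = 45 + 52 + 0 = 97. ✓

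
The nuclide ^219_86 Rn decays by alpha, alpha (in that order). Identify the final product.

Pb-211

Start: (A, Z) = (219, 86).
After α: (215, 84).
After α: (211, 82).
Z = 82 is lead.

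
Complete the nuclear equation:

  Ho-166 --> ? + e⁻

Er-166

Conserve mass number: 166 = A + 0, so A = 166.
Conserve atomic number: 67 = Z − 1, so Z = 68.
Z = 68 is erbium, so the species is Er-166.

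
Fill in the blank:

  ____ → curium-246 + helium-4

Conserve mass number: A = 246 + 4, so A = 250.
Conserve atomic number: Z = 96 + 2, so Z = 98.
Z = 98 is californium, so the species is californium-250.

Cf-250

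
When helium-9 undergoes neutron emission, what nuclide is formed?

He-8

Neutron emission: mass number changes by -1, atomic number by +0.
A: 9 − 1 = 8; Z: 2 = 2.
Z = 2 is helium, so the daughter is helium-8.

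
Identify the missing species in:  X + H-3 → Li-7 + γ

Conserve mass number: A + 3 = 7 + 0, so A = 4.
Conserve atomic number: Z + 1 = 3 + 0, so Z = 2.
A = 4 and Z = 2 is He-4 — an alpha particle.

alpha particle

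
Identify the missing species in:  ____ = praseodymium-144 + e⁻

Ce-144

Conserve mass number: A = 144 + 0, so A = 144.
Conserve atomic number: Z = 59 − 1, so Z = 58.
Z = 58 is cerium, so the species is cerium-144.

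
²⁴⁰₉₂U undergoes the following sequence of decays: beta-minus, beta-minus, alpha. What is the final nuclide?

Start: (A, Z) = (240, 92).
After β⁻: (240, 93).
After β⁻: (240, 94).
After α: (236, 92).
Z = 92 is uranium.

U-236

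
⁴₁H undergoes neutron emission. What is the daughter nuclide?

H-3

Neutron emission: mass number changes by -1, atomic number by +0.
A: 4 − 1 = 3; Z: 1 = 1.
Z = 1 is hydrogen, so the daughter is ³₁H.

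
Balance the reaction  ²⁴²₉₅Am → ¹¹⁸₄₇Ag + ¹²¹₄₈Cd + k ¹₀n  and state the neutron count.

3

Conserve mass number: 242 = 118 + 121 + k, so k = 242 − 239 = 3.
Check atomic number: 95 = 47 + 48 + 0 = 95. ✓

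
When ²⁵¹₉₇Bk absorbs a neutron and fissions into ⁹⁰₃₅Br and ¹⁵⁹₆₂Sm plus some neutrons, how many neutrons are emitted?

3

Conserve mass number: 252 = 90 + 159 + k, so k = 252 − 249 = 3.
Check atomic number: 97 = 35 + 62 + 0 = 97. ✓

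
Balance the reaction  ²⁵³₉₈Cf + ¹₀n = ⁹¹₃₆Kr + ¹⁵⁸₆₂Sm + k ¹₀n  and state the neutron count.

5

Conserve mass number: 254 = 91 + 158 + k, so k = 254 − 249 = 5.
Check atomic number: 98 = 36 + 62 + 0 = 98. ✓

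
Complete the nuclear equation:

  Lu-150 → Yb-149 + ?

Conserve mass number: 150 = 149 + A, so A = 1.
Conserve atomic number: 71 = 70 + Z, so Z = 1.
A = 1 and Z = 1 is H-1 — a proton.

proton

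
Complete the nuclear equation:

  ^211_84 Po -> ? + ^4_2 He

Conserve mass number: 211 = A + 4, so A = 207.
Conserve atomic number: 84 = Z + 2, so Z = 82.
Z = 82 is lead, so the species is ^207_82 Pb.

Pb-207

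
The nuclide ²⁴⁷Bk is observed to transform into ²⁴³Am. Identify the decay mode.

ΔA = 243 − 247 = -4; ΔZ = 95 − 97 = -2.
A drops by 4 and Z drops by 2 — the signature of alpha emission.

alpha decay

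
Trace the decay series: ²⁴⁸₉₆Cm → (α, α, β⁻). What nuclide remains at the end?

Start: (A, Z) = (248, 96).
After α: (244, 94).
After α: (240, 92).
After β⁻: (240, 93).
Z = 93 is neptunium.

Np-240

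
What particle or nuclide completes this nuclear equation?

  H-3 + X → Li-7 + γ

alpha particle

Conserve mass number: 3 + A = 7 + 0, so A = 4.
Conserve atomic number: 1 + Z = 3 + 0, so Z = 2.
A = 4 and Z = 2 is He-4 — an alpha particle.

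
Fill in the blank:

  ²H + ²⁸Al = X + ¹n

Conserve mass number: 2 + 28 = A + 1, so A = 29.
Conserve atomic number: 1 + 13 = Z + 0, so Z = 14.
Z = 14 is silicon, so the species is ²⁹Si.

Si-29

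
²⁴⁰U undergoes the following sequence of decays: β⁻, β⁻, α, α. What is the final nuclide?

Start: (A, Z) = (240, 92).
After β⁻: (240, 93).
After β⁻: (240, 94).
After α: (236, 92).
After α: (232, 90).
Z = 90 is thorium.

Th-232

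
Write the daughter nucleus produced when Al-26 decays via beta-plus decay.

Mg-26

Beta-plus decay: mass number changes by +0, atomic number by -1.
A: 26 = 26; Z: 13 − 1 = 12.
Z = 12 is magnesium, so the daughter is Mg-26.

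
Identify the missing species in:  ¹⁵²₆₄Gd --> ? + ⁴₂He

Conserve mass number: 152 = A + 4, so A = 148.
Conserve atomic number: 64 = Z + 2, so Z = 62.
Z = 62 is samarium, so the species is ¹⁴⁸₆₂Sm.

Sm-148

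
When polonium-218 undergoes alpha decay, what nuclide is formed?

Alpha decay: mass number changes by -4, atomic number by -2.
A: 218 − 4 = 214; Z: 84 − 2 = 82.
Z = 82 is lead, so the daughter is lead-214.

Pb-214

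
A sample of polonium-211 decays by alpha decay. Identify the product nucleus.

Alpha decay: mass number changes by -4, atomic number by -2.
A: 211 − 4 = 207; Z: 84 − 2 = 82.
Z = 82 is lead, so the daughter is lead-207.

Pb-207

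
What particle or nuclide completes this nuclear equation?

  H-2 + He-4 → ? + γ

Conserve mass number: 2 + 4 = A + 0, so A = 6.
Conserve atomic number: 1 + 2 = Z + 0, so Z = 3.
Z = 3 is lithium, so the species is Li-6.

Li-6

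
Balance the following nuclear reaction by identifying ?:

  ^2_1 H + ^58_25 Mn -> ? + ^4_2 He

Conserve mass number: 2 + 58 = A + 4, so A = 56.
Conserve atomic number: 1 + 25 = Z + 2, so Z = 24.
Z = 24 is chromium, so the species is ^56_24 Cr.

Cr-56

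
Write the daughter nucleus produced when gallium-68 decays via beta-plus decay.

Beta-plus decay: mass number changes by +0, atomic number by -1.
A: 68 = 68; Z: 31 − 1 = 30.
Z = 30 is zinc, so the daughter is zinc-68.

Zn-68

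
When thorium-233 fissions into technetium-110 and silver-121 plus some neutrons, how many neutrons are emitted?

Conserve mass number: 233 = 110 + 121 + k, so k = 233 − 231 = 2.
Check atomic number: 90 = 43 + 47 + 0 = 90. ✓

2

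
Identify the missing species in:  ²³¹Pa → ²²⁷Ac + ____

alpha particle

Conserve mass number: 231 = 227 + A, so A = 4.
Conserve atomic number: 91 = 89 + Z, so Z = 2.
A = 4 and Z = 2 is ⁴He — an alpha particle.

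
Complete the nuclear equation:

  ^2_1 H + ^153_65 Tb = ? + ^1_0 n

Conserve mass number: 2 + 153 = A + 1, so A = 154.
Conserve atomic number: 1 + 65 = Z + 0, so Z = 66.
Z = 66 is dysprosium, so the species is ^154_66 Dy.

Dy-154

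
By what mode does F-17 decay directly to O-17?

beta-plus decay or electron capture

ΔA = 17 − 17 = 0; ΔZ = 8 − 9 = -1.
A is unchanged and Z drops by 1 — a proton has become a neutron (β⁺ emission or electron capture).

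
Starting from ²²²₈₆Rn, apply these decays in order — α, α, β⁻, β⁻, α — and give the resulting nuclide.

Start: (A, Z) = (222, 86).
After α: (218, 84).
After α: (214, 82).
After β⁻: (214, 83).
After β⁻: (214, 84).
After α: (210, 82).
Z = 82 is lead.

Pb-210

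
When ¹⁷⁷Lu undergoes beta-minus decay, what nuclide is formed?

Hf-177

Beta-minus decay: mass number changes by +0, atomic number by +1.
A: 177 = 177; Z: 71 + 1 = 72.
Z = 72 is hafnium, so the daughter is ¹⁷⁷Hf.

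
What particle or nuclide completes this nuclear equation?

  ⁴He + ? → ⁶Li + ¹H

Conserve mass number: 4 + A = 6 + 1, so A = 3.
Conserve atomic number: 2 + Z = 3 + 1, so Z = 2.
Z = 2 is helium, so the species is ³He.

He-3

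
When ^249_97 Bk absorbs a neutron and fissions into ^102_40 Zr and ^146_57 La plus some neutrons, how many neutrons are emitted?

2

Conserve mass number: 250 = 102 + 146 + k, so k = 250 − 248 = 2.
Check atomic number: 97 = 40 + 57 + 0 = 97. ✓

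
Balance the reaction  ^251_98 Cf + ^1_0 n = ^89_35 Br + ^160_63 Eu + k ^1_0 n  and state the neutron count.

3

Conserve mass number: 252 = 89 + 160 + k, so k = 252 − 249 = 3.
Check atomic number: 98 = 35 + 63 + 0 = 98. ✓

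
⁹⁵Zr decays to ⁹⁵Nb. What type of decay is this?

ΔA = 95 − 95 = 0; ΔZ = 41 − 40 = +1.
A is unchanged and Z rises by 1 — a neutron has become a proton (β⁻ decay).

beta-minus decay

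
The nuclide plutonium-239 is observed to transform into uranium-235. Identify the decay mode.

alpha decay

ΔA = 235 − 239 = -4; ΔZ = 92 − 94 = -2.
A drops by 4 and Z drops by 2 — the signature of alpha emission.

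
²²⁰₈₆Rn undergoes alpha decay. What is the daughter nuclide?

Alpha decay: mass number changes by -4, atomic number by -2.
A: 220 − 4 = 216; Z: 86 − 2 = 84.
Z = 84 is polonium, so the daughter is ²¹⁶₈₄Po.

Po-216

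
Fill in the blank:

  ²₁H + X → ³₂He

Conserve mass number: 2 + A = 3, so A = 1.
Conserve atomic number: 1 + Z = 2, so Z = 1.
A = 1 and Z = 1 is ¹₁H — a proton.

proton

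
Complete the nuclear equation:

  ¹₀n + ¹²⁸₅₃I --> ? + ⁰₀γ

I-129

Conserve mass number: 1 + 128 = A + 0, so A = 129.
Conserve atomic number: 0 + 53 = Z + 0, so Z = 53.
Z = 53 is iodine, so the species is ¹²⁹₅₃I.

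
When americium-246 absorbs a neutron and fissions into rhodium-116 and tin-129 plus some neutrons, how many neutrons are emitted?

2

Conserve mass number: 247 = 116 + 129 + k, so k = 247 − 245 = 2.
Check atomic number: 95 = 45 + 50 + 0 = 95. ✓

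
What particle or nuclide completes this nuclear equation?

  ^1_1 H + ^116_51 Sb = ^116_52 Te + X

neutron

Conserve mass number: 1 + 116 = 116 + A, so A = 1.
Conserve atomic number: 1 + 51 = 52 + Z, so Z = 0.
A = 1 and Z = 0 is ^1_0 n — a neutron.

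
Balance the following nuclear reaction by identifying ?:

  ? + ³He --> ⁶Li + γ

Conserve mass number: A + 3 = 6 + 0, so A = 3.
Conserve atomic number: Z + 2 = 3 + 0, so Z = 1.
A = 3 and Z = 1 is ³H — a triton.

triton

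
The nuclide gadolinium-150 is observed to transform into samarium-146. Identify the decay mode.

ΔA = 146 − 150 = -4; ΔZ = 62 − 64 = -2.
A drops by 4 and Z drops by 2 — the signature of alpha emission.

alpha decay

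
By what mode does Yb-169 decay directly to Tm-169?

beta-plus decay or electron capture

ΔA = 169 − 169 = 0; ΔZ = 69 − 70 = -1.
A is unchanged and Z drops by 1 — a proton has become a neutron (β⁺ emission or electron capture).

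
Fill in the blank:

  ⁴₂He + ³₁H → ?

Li-7

Conserve mass number: 4 + 3 = A, so A = 7.
Conserve atomic number: 2 + 1 = Z, so Z = 3.
Z = 3 is lithium, so the species is ⁷₃Li.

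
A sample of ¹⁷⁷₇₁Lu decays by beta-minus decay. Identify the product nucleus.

Beta-minus decay: mass number changes by +0, atomic number by +1.
A: 177 = 177; Z: 71 + 1 = 72.
Z = 72 is hafnium, so the daughter is ¹⁷⁷₇₂Hf.

Hf-177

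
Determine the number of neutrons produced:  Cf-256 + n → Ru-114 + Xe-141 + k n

Conserve mass number: 257 = 114 + 141 + k, so k = 257 − 255 = 2.
Check atomic number: 98 = 44 + 54 + 0 = 98. ✓

2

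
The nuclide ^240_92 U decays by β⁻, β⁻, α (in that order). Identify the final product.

Start: (A, Z) = (240, 92).
After β⁻: (240, 93).
After β⁻: (240, 94).
After α: (236, 92).
Z = 92 is uranium.

U-236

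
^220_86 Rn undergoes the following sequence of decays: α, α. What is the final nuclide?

Start: (A, Z) = (220, 86).
After α: (216, 84).
After α: (212, 82).
Z = 82 is lead.

Pb-212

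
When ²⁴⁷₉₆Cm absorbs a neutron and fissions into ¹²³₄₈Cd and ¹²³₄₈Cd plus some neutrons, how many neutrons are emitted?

2

Conserve mass number: 248 = 123 + 123 + k, so k = 248 − 246 = 2.
Check atomic number: 96 = 48 + 48 + 0 = 96. ✓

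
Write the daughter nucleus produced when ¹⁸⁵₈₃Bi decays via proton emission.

Pb-184

Proton emission: mass number changes by -1, atomic number by -1.
A: 185 − 1 = 184; Z: 83 − 1 = 82.
Z = 82 is lead, so the daughter is ¹⁸⁴₈₂Pb.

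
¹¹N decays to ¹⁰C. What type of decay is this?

proton emission

ΔA = 10 − 11 = -1; ΔZ = 6 − 7 = -1.
A drops by 1 and Z drops by 1 — a proton was emitted.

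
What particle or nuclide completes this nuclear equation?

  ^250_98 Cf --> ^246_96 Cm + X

alpha particle

Conserve mass number: 250 = 246 + A, so A = 4.
Conserve atomic number: 98 = 96 + Z, so Z = 2.
A = 4 and Z = 2 is ^4_2 He — an alpha particle.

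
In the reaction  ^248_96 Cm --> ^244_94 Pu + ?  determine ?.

Conserve mass number: 248 = 244 + A, so A = 4.
Conserve atomic number: 96 = 94 + Z, so Z = 2.
A = 4 and Z = 2 is ^4_2 He — an alpha particle.

alpha particle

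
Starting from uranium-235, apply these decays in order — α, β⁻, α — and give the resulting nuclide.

Start: (A, Z) = (235, 92).
After α: (231, 90).
After β⁻: (231, 91).
After α: (227, 89).
Z = 89 is actinium.

Ac-227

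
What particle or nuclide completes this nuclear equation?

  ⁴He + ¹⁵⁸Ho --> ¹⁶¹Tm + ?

Conserve mass number: 4 + 158 = 161 + A, so A = 1.
Conserve atomic number: 2 + 67 = 69 + Z, so Z = 0.
A = 1 and Z = 0 is ¹n — a neutron.

neutron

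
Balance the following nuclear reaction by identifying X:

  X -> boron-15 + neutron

Conserve mass number: A = 15 + 1, so A = 16.
Conserve atomic number: Z = 5 + 0, so Z = 5.
Z = 5 is boron, so the species is boron-16.

B-16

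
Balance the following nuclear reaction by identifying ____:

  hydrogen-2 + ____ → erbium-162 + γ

Ho-160

Conserve mass number: 2 + A = 162 + 0, so A = 160.
Conserve atomic number: 1 + Z = 68 + 0, so Z = 67.
Z = 67 is holmium, so the species is holmium-160.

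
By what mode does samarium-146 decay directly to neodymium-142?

alpha decay

ΔA = 142 − 146 = -4; ΔZ = 60 − 62 = -2.
A drops by 4 and Z drops by 2 — the signature of alpha emission.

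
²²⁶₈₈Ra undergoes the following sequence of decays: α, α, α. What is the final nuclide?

Pb-214

Start: (A, Z) = (226, 88).
After α: (222, 86).
After α: (218, 84).
After α: (214, 82).
Z = 82 is lead.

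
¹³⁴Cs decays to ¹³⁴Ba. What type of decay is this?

ΔA = 134 − 134 = 0; ΔZ = 56 − 55 = +1.
A is unchanged and Z rises by 1 — a neutron has become a proton (β⁻ decay).

beta-minus decay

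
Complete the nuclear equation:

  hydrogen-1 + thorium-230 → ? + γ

Pa-231

Conserve mass number: 1 + 230 = A + 0, so A = 231.
Conserve atomic number: 1 + 90 = Z + 0, so Z = 91.
Z = 91 is protactinium, so the species is protactinium-231.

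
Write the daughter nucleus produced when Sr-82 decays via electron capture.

Rb-82

Electron capture: mass number changes by +0, atomic number by -1.
A: 82 = 82; Z: 38 − 1 = 37.
Z = 37 is rubidium, so the daughter is Rb-82.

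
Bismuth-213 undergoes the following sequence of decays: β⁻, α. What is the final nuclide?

Start: (A, Z) = (213, 83).
After β⁻: (213, 84).
After α: (209, 82).
Z = 82 is lead.

Pb-209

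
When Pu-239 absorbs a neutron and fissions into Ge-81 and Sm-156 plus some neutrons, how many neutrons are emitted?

3

Conserve mass number: 240 = 81 + 156 + k, so k = 240 − 237 = 3.
Check atomic number: 94 = 32 + 62 + 0 = 94. ✓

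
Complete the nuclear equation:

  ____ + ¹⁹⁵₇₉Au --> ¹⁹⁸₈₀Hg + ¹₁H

Conserve mass number: A + 195 = 198 + 1, so A = 4.
Conserve atomic number: Z + 79 = 80 + 1, so Z = 2.
A = 4 and Z = 2 is ⁴₂He — an alpha particle.

alpha particle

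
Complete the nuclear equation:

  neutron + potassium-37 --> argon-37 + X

Conserve mass number: 1 + 37 = 37 + A, so A = 1.
Conserve atomic number: 0 + 19 = 18 + Z, so Z = 1.
A = 1 and Z = 1 is hydrogen-1 — a proton.

proton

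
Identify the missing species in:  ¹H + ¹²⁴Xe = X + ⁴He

I-121

Conserve mass number: 1 + 124 = A + 4, so A = 121.
Conserve atomic number: 1 + 54 = Z + 2, so Z = 53.
Z = 53 is iodine, so the species is ¹²¹I.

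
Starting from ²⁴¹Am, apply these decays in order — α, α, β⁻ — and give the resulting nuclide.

Start: (A, Z) = (241, 95).
After α: (237, 93).
After α: (233, 91).
After β⁻: (233, 92).
Z = 92 is uranium.

U-233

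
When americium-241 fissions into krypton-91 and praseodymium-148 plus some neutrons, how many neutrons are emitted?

Conserve mass number: 241 = 91 + 148 + k, so k = 241 − 239 = 2.
Check atomic number: 95 = 36 + 59 + 0 = 95. ✓

2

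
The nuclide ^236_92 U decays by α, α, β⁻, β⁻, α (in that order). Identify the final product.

Ra-224

Start: (A, Z) = (236, 92).
After α: (232, 90).
After α: (228, 88).
After β⁻: (228, 89).
After β⁻: (228, 90).
After α: (224, 88).
Z = 88 is radium.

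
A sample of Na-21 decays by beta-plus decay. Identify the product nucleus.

Ne-21

Beta-plus decay: mass number changes by +0, atomic number by -1.
A: 21 = 21; Z: 11 − 1 = 10.
Z = 10 is neon, so the daughter is Ne-21.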